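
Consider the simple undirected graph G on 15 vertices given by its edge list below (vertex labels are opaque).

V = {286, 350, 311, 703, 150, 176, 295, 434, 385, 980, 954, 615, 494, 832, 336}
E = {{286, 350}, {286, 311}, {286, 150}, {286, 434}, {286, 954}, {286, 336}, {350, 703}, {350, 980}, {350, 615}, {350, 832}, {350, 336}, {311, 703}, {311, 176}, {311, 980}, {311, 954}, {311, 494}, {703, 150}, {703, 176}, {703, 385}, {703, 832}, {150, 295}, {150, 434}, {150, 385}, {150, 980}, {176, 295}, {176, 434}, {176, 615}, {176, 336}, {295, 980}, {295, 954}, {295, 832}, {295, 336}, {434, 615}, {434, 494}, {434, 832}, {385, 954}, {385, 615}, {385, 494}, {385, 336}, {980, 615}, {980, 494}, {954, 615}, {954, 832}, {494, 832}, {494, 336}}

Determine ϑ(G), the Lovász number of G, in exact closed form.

5

Vertex 150 has 6 neighbors: 286, 703, 295, 434, 385, 980.
Vertex 350 has 6 neighbors: 286, 703, 980, 615, 832, 336.
N(615) = {350, 176, 434, 385, 980, 954}, |N(615)| = 6.
deg(703) = 6; N(703) = {350, 311, 150, 176, 385, 832}.
6-regular, N=15; this is K(6,2), the Kneser graph.
The 3 distinct eigenvalues: [6.0, 1.0, -3.0].
λ_max=6, λ_min=-3; ϑ = −15·λ_min/(λ_max−λ_min) = 5.
= 5.0000000… (decimal).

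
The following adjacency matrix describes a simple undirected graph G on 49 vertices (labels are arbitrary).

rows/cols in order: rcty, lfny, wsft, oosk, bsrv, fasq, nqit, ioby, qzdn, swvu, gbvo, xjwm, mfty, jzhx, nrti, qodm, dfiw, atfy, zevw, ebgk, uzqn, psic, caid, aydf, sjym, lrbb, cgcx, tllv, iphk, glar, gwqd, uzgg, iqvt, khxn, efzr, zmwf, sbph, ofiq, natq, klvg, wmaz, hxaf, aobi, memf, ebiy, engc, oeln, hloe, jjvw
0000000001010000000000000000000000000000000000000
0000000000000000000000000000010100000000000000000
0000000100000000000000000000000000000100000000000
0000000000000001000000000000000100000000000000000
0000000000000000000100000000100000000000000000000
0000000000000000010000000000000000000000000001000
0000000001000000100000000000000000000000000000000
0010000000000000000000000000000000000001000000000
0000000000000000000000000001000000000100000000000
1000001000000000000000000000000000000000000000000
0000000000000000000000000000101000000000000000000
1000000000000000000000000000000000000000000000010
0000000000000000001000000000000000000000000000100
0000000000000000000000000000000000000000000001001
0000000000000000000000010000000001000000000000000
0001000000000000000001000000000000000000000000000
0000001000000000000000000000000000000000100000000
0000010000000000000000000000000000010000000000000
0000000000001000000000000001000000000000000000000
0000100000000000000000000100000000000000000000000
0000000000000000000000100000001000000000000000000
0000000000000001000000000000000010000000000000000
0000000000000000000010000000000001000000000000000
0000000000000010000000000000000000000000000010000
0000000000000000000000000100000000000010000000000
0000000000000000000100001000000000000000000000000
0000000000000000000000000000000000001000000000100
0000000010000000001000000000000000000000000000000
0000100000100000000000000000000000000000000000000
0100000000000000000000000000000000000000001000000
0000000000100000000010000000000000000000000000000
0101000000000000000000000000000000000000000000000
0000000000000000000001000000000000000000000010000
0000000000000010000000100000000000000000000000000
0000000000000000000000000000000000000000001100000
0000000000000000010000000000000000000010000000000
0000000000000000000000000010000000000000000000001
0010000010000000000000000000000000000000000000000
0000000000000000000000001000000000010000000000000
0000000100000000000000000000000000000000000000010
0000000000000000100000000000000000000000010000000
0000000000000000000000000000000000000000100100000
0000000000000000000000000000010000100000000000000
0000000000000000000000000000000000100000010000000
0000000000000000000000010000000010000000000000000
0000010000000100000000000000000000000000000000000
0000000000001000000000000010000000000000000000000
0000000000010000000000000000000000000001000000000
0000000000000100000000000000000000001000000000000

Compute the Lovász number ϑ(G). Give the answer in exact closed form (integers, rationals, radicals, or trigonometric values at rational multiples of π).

deg(gwqd) = 2; N(gwqd) = {gbvo, uzqn}.
deg(iqvt) = 2; N(iqvt) = {psic, ebiy}.
N(ofiq) = {wsft, qzdn}, |N(ofiq)| = 2.
deg(hloe) = 2; N(hloe) = {xjwm, klvg}.
Regular of degree 2 on 49 vertices: a single 49-cycle (edge-transitive).
A has 25 distinct eigenvalues ≈ [2.0, 1.984, 1.935, 1.854, 1.743, 1.603, 1.437, 1.247, 1.037, 0.81, 0.569, 0.319, 0.064, -0.192, -0.445, -0.691, -0.925, -1.144, -1.345, -1.523, -1.676, -1.802, -1.898, -1.963, -1.996].
With N=49: ϑ(G) = 49·(-(-1)*2*cos(pi/49))/(2−(-2*cos(pi/49))) = 49*cos(pi/49)/(cos(pi/49) + 1).
Numerically 24.474805178.
α=24, χ(Ḡ)=25; ϑ=49*cos(pi/49)/(cos(pi/49) + 1) lies between (both strict).

49*cos(pi/49)/(cos(pi/49) + 1)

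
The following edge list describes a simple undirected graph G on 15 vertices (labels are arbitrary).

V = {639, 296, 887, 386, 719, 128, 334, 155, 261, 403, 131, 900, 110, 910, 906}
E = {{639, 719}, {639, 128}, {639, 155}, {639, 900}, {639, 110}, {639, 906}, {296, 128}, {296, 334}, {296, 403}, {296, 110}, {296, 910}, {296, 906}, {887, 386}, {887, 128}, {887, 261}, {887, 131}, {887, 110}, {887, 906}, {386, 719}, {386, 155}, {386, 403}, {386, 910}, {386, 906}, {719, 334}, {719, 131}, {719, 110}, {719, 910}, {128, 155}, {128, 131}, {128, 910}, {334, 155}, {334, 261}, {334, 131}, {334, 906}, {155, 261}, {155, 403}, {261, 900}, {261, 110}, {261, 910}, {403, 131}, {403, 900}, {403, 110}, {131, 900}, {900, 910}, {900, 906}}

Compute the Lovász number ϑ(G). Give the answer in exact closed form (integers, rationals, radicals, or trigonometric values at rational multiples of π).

5

N(900) = {639, 261, 403, 131, 910, 906}, |N(900)| = 6.
Vertex 334 has 6 neighbors: 296, 719, 155, 261, 131, 906.
deg(261) = 6; N(261) = {887, 334, 155, 900, 110, 910}.
N(110) = {639, 296, 887, 719, 261, 403}, |N(110)| = 6.
deg(v) = 6 for all v (|V|=15); Kneser-type, 2-subsets of [6].
A has 3 distinct eigenvalues ≈ [6.0, 1.0, -3.0].
Lovász: ϑ = −15(-3)/(6+-1*(-3)) = 5.
= 5.0000… (decimal).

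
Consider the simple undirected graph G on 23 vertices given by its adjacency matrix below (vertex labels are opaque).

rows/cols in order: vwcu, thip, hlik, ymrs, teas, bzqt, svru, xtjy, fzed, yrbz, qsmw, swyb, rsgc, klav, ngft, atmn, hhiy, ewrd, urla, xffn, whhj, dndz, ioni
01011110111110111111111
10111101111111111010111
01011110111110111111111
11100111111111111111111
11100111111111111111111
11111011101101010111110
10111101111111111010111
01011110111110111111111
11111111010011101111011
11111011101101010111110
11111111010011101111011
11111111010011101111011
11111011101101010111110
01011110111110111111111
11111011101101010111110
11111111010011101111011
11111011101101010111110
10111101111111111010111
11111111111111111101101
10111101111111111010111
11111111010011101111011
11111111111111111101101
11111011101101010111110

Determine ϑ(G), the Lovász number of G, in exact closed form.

deg(svru) = 19; N(svru) = {vwcu, hlik, ymrs, teas, bzqt, xtjy, fzed, yrbz, qsmw, swyb, rsgc, klav, ngft, atmn, hhiy, urla, whhj, dndz, ioni}.
N(klav) = {thip, ymrs, teas, bzqt, svru, fzed, yrbz, qsmw, swyb, rsgc, ngft, atmn, hhiy, ewrd, urla, xffn, whhj, dndz, ioni}, |N(klav)| = 19.
N(fzed) = {vwcu, thip, hlik, ymrs, teas, bzqt, svru, xtjy, yrbz, rsgc, klav, ngft, hhiy, ewrd, urla, xffn, dndz, ioni}, |N(fzed)| = 18.
Vertex hhiy has 17 neighbors: vwcu, thip, hlik, ymrs, teas, svru, xtjy, fzed, qsmw, swyb, klav, atmn, ewrd, urla, xffn, whhj, dndz.
Complete multipartite on [6, 5, 4, 4, 2, 2]: sandwich collapses at ϑ=6.
Numerically 6.000000.
Lovász sandwich 6 ≤ 6 ≤ 6: collapsed.

6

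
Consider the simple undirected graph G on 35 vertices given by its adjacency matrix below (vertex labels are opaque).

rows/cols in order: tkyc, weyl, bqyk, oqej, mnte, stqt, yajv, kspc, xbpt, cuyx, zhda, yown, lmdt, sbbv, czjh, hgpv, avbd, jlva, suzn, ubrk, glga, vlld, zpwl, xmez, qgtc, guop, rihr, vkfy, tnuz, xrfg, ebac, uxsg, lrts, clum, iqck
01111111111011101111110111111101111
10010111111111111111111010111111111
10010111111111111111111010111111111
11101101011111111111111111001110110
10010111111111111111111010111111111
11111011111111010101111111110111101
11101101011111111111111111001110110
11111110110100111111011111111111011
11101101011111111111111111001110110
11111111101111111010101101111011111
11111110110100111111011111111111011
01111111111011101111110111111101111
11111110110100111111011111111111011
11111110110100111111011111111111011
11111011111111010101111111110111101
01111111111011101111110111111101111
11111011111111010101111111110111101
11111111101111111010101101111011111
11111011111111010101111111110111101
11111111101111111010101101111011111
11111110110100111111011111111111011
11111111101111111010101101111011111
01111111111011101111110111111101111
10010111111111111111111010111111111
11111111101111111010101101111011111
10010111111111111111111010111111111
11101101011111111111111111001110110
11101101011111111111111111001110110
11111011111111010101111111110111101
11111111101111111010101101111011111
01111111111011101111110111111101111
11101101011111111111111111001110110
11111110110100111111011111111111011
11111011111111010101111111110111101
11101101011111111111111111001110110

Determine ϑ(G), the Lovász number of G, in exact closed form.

N(qgtc) = {tkyc, weyl, bqyk, oqej, mnte, stqt, yajv, kspc, xbpt, zhda, yown, lmdt, sbbv, czjh, hgpv, avbd, suzn, glga, zpwl, xmez, guop, rihr, vkfy, tnuz, ebac, uxsg, lrts, clum, iqck}, |N(qgtc)| = 29.
N(yown) = {weyl, bqyk, oqej, mnte, stqt, yajv, kspc, xbpt, cuyx, zhda, lmdt, sbbv, czjh, avbd, jlva, suzn, ubrk, glga, vlld, xmez, qgtc, guop, rihr, vkfy, tnuz, xrfg, uxsg, lrts, clum, iqck}, |N(yown)| = 30.
deg(yajv) = 28; N(yajv) = {tkyc, weyl, bqyk, mnte, stqt, kspc, cuyx, zhda, yown, lmdt, sbbv, czjh, hgpv, avbd, jlva, suzn, ubrk, glga, vlld, zpwl, xmez, qgtc, guop, tnuz, xrfg, ebac, lrts, clum}.
N(zpwl) = {weyl, bqyk, oqej, mnte, stqt, yajv, kspc, xbpt, cuyx, zhda, lmdt, sbbv, czjh, avbd, jlva, suzn, ubrk, glga, vlld, xmez, qgtc, guop, rihr, vkfy, tnuz, xrfg, uxsg, lrts, clum, iqck}, |N(zpwl)| = 30.
K_{7,6,6,6,5,5} (perfect); ϑ(G) = α(G) = max{7,6,6,6,5,5} = 7.
ϑ(G) ≈ 7.0000000.
Sandwich: α(G)=7 ≤ ϑ(G)=7 ≤ χ(Ḡ)=7 (collapsed).

7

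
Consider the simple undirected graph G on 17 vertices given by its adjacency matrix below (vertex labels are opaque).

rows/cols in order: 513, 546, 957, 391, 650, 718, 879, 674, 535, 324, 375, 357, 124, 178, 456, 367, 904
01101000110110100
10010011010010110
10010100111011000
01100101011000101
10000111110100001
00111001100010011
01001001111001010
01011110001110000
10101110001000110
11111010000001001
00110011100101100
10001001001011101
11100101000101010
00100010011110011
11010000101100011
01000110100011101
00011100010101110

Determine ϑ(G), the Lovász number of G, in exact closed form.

sqrt(17)

deg(718) = 8; N(718) = {957, 391, 650, 674, 535, 124, 367, 904}.
N(456) = {513, 546, 391, 535, 375, 357, 367, 904}, |N(456)| = 8.
Vertex 879 has 8 neighbors: 546, 650, 674, 535, 324, 375, 178, 367.
deg(513) = 8; N(513) = {546, 957, 650, 535, 324, 357, 124, 456}.
G on 17 vertices is 8-regular; Paley(17): SR with (k,λ,μ)=(8,3,4).
Distinct eigenvalues (to 6 d.p.): [8.0, 1.561553, -2.561553].
Lovász: ϑ = −17(-sqrt(17)/2 - 1/2)/(8+-(-sqrt(17)/2 - 1/2)) = sqrt(17).
Numerically 4.1231.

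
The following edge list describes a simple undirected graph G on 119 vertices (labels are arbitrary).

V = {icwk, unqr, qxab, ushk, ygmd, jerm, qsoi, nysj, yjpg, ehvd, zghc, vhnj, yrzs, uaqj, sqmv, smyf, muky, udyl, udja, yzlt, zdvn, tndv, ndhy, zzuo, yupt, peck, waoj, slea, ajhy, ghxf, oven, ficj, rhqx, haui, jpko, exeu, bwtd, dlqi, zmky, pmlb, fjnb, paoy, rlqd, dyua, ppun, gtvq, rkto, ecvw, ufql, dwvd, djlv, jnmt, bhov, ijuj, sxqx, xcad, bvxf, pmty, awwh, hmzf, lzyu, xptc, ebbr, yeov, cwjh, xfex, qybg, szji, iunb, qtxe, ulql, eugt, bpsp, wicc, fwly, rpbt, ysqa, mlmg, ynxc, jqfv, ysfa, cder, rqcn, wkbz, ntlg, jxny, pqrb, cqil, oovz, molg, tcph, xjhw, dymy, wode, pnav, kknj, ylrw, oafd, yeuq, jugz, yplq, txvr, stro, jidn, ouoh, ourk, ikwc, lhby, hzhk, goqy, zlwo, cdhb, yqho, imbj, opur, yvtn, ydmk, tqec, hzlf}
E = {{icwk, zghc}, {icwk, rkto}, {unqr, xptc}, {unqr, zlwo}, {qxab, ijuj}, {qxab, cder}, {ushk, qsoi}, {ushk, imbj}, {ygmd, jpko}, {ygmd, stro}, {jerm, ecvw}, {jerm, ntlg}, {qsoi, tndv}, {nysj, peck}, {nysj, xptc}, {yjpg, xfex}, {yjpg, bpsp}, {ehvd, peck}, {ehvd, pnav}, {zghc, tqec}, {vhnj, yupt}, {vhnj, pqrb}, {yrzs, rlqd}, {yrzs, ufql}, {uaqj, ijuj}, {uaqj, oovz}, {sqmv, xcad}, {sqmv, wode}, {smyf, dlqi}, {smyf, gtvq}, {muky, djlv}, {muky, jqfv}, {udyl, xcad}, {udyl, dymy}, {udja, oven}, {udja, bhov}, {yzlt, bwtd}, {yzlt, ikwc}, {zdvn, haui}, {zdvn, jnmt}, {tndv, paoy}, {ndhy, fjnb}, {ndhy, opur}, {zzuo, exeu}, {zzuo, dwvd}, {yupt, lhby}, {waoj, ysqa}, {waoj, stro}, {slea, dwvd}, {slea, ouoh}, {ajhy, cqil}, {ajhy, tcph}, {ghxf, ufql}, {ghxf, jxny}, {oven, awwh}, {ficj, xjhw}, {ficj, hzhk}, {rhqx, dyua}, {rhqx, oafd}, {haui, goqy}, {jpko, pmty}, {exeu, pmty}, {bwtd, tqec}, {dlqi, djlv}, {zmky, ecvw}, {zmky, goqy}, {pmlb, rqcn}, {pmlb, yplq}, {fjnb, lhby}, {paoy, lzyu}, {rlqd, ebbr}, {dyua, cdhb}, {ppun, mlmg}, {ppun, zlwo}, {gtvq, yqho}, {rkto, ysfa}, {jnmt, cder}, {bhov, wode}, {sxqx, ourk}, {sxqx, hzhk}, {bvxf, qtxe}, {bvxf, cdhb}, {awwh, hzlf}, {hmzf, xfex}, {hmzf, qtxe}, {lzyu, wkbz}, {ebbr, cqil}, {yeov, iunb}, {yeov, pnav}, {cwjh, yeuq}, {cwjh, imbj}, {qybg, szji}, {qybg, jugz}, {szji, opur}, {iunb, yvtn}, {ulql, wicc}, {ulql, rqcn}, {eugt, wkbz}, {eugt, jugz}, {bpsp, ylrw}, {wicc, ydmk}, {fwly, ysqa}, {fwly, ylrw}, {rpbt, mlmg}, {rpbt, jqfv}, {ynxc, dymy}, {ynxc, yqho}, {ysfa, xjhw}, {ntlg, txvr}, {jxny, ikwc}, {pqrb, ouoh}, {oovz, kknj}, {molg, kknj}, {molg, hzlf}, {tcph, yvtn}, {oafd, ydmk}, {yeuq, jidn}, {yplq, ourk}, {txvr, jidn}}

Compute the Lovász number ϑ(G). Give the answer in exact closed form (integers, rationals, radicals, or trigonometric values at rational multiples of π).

119*cos(pi/119)/(cos(pi/119) + 1)

deg(muky) = 2; N(muky) = {djlv, jqfv}.
deg(pqrb) = 2; N(pqrb) = {vhnj, ouoh}.
N(qybg) = {szji, jugz}, |N(qybg)| = 2.
Vertex jqfv has 2 neighbors: muky, rpbt.
Every vertex has degree 2 (N=119); the odd cycle C_{119}.
A has 60 distinct eigenvalues ≈ [2.0, 1.99721, 1.98886, 1.97496, 1.95556, 1.93071, 1.90047, 1.86494, 1.82422, 1.7784, 1.72763, 1.67205, 1.6118, 1.54707, 1.47802, 1.40485, 1.32776, 1.24698, 1.16272, 1.07522, 0.98472, 0.89148, 0.79575, 0.6978, 0.59791, 0.49636, 0.39342, 0.28938, 0.18454, 0.07918, -0.0264, -0.1319, -0.23704, -0.34152, -0.44504, -0.54733, -0.64808, -0.74704, -0.84391, -0.93843, -1.03033, -1.11936, -1.20527, -1.28782, -1.36678, -1.44194, -1.51307, -1.57999, -1.6425, -1.70043, -1.75363, -1.80194, -1.84522, -1.88337, -1.91626, -1.94381, -1.96595, -1.9826, -1.99373, -1.9993].
λ_max=2, λ_min=-2*cos(pi/119); ϑ = −119·λ_min/(λ_max−λ_min) = 119*cos(pi/119)/(cos(pi/119) + 1).
≈ 59.4896 (to 4 d.p.).
59 ≤ 119*cos(pi/119)/(cos(pi/119) + 1) ≤ 60: both strict.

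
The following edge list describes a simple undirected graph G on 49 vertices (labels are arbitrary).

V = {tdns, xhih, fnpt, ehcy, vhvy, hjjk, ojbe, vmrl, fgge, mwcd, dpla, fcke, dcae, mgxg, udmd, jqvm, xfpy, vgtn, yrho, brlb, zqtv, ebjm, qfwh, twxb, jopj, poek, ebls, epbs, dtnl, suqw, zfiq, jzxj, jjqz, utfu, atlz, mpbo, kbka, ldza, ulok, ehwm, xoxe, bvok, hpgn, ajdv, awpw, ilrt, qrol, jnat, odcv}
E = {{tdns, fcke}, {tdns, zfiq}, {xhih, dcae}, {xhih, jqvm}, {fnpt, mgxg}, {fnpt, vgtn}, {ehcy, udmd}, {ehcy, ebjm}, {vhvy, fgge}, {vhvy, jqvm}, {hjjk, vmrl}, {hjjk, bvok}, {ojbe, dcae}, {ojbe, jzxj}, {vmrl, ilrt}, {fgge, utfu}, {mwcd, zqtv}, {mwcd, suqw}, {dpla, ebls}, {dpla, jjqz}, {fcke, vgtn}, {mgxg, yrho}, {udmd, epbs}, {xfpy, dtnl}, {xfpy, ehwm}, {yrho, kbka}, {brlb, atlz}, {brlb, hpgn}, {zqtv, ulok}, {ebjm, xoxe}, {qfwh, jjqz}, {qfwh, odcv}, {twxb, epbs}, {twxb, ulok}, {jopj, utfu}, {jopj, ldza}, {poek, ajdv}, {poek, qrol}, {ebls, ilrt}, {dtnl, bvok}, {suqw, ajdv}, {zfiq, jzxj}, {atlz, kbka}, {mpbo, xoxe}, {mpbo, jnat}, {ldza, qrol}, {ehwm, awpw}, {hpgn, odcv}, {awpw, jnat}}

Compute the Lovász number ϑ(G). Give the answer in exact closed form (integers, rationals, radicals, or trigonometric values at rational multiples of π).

Vertex brlb has 2 neighbors: atlz, hpgn.
Vertex ldza has 2 neighbors: jopj, qrol.
deg(ebls) = 2; N(ebls) = {dpla, ilrt}.
N(xfpy) = {dtnl, ehwm}, |N(xfpy)| = 2.
deg(v) = 2 for all v (|V|=49); the odd cycle C_{49}.
The 25 distinct eigenvalues: [2.0, 1.9836, 1.9346, 1.8538, 1.7426, 1.6028, 1.4367, 1.247, 1.0368, 0.8096, 0.5691, 0.3192, 0.0641, -0.192, -0.445, -0.6907, -0.9251, -1.1442, -1.3446, -1.5229, -1.6762, -1.8019, -1.8981, -1.9631, -1.9959].
Lovász: ϑ = −49(-2*cos(pi/49))/(2+-(-1)*2*cos(pi/49)) = 49*cos(pi/49)/(cos(pi/49) + 1).
ϑ(G) ≈ 24.474805178.
α=24, χ(Ḡ)=25; ϑ=49*cos(pi/49)/(cos(pi/49) + 1) lies between (both strict).

49*cos(pi/49)/(cos(pi/49) + 1)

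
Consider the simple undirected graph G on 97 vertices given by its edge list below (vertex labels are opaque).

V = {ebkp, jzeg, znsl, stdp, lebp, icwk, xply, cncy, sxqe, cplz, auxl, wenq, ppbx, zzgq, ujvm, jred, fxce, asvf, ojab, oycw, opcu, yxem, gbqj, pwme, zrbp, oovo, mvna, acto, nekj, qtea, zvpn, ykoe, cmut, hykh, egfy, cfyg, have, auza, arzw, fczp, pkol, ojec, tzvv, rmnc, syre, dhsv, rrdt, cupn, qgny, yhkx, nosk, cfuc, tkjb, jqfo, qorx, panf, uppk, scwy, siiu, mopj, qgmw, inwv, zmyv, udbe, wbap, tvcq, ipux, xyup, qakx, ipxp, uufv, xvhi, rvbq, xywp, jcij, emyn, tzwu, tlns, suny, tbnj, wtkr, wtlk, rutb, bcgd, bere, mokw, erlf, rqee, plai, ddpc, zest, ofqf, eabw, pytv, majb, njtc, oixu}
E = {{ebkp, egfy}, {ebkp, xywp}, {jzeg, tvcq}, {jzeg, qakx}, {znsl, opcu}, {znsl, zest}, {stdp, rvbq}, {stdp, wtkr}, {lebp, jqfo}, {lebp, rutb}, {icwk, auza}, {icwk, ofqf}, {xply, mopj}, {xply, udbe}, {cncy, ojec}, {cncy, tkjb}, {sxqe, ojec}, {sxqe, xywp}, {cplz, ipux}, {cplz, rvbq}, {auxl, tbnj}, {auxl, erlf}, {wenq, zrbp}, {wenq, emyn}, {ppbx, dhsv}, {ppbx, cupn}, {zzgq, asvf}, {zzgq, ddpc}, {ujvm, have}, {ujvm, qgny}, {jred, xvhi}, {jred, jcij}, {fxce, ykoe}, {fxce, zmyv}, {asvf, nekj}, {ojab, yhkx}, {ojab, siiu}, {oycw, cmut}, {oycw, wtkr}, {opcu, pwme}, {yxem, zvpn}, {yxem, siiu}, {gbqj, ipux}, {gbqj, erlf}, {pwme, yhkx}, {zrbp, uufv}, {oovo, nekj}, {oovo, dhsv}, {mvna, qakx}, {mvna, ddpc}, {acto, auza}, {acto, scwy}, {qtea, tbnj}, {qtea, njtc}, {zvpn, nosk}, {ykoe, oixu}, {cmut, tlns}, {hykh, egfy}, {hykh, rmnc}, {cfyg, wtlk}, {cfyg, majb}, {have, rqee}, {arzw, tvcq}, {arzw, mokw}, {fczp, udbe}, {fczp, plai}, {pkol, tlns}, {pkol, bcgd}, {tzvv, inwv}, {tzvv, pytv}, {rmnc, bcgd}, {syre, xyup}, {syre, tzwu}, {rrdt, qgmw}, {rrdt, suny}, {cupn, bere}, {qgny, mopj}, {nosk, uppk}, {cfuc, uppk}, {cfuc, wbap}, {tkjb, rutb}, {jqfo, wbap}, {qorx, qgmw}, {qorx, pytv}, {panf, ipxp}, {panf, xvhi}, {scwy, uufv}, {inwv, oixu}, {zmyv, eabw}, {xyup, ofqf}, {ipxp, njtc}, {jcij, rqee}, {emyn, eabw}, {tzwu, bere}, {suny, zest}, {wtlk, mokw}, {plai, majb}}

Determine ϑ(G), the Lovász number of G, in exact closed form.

deg(have) = 2; N(have) = {ujvm, rqee}.
deg(mopj) = 2; N(mopj) = {xply, qgny}.
deg(syre) = 2; N(syre) = {xyup, tzwu}.
N(zzgq) = {asvf, ddpc}, |N(zzgq)| = 2.
G on 97 vertices is 2-regular; connected 2-regular on 97 ⇒ C_{97}.
Distinct eigenvalues (to 3 d.p.): [2.0, 1.996, 1.983, 1.962, 1.933, 1.896, 1.851, 1.798, 1.737, 1.67, 1.595, 1.513, 1.426, 1.332, 1.232, 1.128, 1.019, 0.905, 0.788, 0.667, 0.544, 0.418, 0.29, 0.162, 0.032, -0.097, -0.226, -0.354, -0.481, -0.606, -0.728, -0.847, -0.962, -1.074, -1.181, -1.283, -1.379, -1.47, -1.555, -1.633, -1.704, -1.769, -1.825, -1.874, -1.916, -1.949, -1.974, -1.991, -1.999].
ϑ = −N·λ_min/(λ_max−λ_min) = −97·(-2*cos(pi/97))/(2−(-2*cos(pi/97))) = 97*cos(pi/97)/(cos(pi/97) + 1).
ϑ(G) ≈ 48.48727921.
48 ≤ 97*cos(pi/97)/(cos(pi/97) + 1) ≤ 49: both strict.

97*cos(pi/97)/(cos(pi/97) + 1)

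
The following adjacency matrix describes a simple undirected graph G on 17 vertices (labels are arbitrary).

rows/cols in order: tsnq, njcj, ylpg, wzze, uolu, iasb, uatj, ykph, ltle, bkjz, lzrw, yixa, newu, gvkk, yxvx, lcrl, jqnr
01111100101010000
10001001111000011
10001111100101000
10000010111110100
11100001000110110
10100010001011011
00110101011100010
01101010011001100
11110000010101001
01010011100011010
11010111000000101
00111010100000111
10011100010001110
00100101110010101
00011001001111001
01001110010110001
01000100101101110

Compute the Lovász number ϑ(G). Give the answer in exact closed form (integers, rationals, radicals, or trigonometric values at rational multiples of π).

Vertex wzze has 8 neighbors: tsnq, uatj, ltle, bkjz, lzrw, yixa, newu, yxvx.
Vertex iasb has 8 neighbors: tsnq, ylpg, uatj, lzrw, newu, gvkk, lcrl, jqnr.
Vertex lcrl has 8 neighbors: njcj, uolu, iasb, uatj, bkjz, yixa, newu, jqnr.
Vertex yixa has 8 neighbors: ylpg, wzze, uolu, uatj, ltle, yxvx, lcrl, jqnr.
17-vertex 8-regular graph: Paley(17): SR with (k,λ,μ)=(8,3,4).
A has 3 distinct eigenvalues ≈ [8.0, 1.5616, -2.5616].
Lovász: ϑ = −17(-sqrt(17)/2 - 1/2)/(8+-(-sqrt(17)/2 - 1/2)) = sqrt(17).
= 4.123106… (decimal).

sqrt(17)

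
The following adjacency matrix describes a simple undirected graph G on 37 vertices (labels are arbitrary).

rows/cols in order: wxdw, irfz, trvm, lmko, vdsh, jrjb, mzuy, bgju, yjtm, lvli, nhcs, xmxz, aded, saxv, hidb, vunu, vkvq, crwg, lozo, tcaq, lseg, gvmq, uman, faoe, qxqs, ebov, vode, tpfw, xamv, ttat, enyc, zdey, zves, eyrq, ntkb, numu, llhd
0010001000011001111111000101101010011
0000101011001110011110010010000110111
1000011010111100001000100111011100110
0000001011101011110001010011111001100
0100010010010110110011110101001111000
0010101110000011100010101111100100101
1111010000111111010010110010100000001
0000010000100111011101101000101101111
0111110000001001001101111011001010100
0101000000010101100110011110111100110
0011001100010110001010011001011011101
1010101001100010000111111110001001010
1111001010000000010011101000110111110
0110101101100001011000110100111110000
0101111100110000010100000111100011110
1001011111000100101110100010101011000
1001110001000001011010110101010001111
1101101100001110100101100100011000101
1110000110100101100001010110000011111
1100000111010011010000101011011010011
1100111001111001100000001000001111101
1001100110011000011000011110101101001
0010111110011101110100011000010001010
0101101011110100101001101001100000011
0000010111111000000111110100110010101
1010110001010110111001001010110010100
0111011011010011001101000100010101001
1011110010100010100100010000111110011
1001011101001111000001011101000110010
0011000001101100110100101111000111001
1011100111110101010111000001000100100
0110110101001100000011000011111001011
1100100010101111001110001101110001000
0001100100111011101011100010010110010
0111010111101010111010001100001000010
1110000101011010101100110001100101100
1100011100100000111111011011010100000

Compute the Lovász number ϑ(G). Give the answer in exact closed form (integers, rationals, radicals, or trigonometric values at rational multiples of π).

deg(irfz) = 18; N(irfz) = {vdsh, mzuy, yjtm, lvli, aded, saxv, hidb, crwg, lozo, tcaq, lseg, faoe, vode, zdey, zves, ntkb, numu, llhd}.
deg(vode) = 18; N(vode) = {irfz, trvm, lmko, jrjb, mzuy, yjtm, lvli, xmxz, hidb, vunu, lozo, tcaq, gvmq, ebov, ttat, zdey, eyrq, llhd}.
deg(jrjb) = 18; N(jrjb) = {trvm, vdsh, mzuy, bgju, yjtm, hidb, vunu, vkvq, lseg, uman, qxqs, ebov, vode, tpfw, xamv, zdey, ntkb, llhd}.
deg(llhd) = 18; N(llhd) = {wxdw, irfz, jrjb, mzuy, bgju, nhcs, vkvq, crwg, lozo, tcaq, lseg, gvmq, faoe, qxqs, vode, tpfw, ttat, zdey}.
Regular of degree 18 on 37 vertices: Paley(37): SR with (k,λ,μ)=(18,8,9).
Distinct eigenvalues (to 4 d.p.): [18.0, 2.5414, -3.5414].
ϑ = −N·λ_min/(λ_max−λ_min) = −37·(-sqrt(37)/2 - 1/2)/(18−(-sqrt(37)/2 - 1/2)) = sqrt(37).
Numerically 6.0827625.

sqrt(37)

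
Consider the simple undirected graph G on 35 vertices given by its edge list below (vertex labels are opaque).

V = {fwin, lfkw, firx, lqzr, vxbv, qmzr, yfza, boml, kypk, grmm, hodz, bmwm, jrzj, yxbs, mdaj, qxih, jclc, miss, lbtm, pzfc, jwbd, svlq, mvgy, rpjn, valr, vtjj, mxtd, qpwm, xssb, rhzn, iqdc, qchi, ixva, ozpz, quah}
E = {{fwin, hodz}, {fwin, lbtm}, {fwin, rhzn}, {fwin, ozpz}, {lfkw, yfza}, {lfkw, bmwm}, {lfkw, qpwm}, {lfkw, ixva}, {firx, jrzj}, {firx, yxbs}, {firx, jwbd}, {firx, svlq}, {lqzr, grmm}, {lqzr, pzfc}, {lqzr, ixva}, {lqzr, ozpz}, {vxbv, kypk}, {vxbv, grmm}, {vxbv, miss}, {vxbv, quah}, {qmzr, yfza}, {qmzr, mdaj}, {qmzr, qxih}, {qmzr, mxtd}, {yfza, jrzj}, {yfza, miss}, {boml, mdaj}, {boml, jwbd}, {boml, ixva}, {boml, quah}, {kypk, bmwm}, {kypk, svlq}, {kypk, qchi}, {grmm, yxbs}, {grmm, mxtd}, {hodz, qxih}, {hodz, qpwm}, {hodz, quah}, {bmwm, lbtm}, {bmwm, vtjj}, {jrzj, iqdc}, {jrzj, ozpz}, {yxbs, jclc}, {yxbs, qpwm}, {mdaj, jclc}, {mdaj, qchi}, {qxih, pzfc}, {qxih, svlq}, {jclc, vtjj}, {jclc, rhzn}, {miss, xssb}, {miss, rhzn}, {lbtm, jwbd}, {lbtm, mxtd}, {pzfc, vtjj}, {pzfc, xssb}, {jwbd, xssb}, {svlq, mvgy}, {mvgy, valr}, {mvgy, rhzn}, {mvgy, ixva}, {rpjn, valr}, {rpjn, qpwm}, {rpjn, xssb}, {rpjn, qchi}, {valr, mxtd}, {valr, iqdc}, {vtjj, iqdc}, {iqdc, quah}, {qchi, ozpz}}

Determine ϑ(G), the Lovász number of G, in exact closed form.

Vertex pzfc has 4 neighbors: lqzr, qxih, vtjj, xssb.
N(rpjn) = {valr, qpwm, xssb, qchi}, |N(rpjn)| = 4.
deg(qxih) = 4; N(qxih) = {qmzr, hodz, pzfc, svlq}.
deg(bmwm) = 4; N(bmwm) = {lfkw, kypk, lbtm, vtjj}.
deg(v) = 4 for all v (|V|=35); Kneser K(7,3) on C(7,3)=35 vertices.
spec(A) ≈ [4.0, 2.0, -1.0, -3.0] (distinct, 5 d.p.).
Lovász (edge-transitive): ϑ = −35·(-3)/((4)−(-3)) = 15.
ϑ(G) ≈ 15.000000000.

15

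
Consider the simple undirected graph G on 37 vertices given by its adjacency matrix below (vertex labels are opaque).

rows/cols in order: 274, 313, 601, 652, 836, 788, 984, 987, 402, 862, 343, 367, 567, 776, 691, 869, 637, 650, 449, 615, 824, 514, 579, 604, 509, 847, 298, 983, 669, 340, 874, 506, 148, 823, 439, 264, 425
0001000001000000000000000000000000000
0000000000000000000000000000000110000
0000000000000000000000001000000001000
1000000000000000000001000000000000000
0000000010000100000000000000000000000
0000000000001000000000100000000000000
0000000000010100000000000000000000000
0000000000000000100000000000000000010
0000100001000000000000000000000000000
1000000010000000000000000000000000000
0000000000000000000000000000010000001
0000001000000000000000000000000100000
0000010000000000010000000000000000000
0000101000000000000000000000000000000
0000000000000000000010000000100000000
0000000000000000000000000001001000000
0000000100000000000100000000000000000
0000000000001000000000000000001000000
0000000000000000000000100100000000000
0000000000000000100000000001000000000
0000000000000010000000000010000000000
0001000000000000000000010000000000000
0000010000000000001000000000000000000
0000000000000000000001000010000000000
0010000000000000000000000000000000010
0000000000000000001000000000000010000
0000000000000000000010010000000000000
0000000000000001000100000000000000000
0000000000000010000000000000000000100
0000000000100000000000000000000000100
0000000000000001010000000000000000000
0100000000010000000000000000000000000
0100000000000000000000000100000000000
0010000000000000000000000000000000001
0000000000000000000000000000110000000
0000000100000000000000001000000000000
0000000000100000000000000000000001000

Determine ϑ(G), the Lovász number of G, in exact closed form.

N(987) = {637, 264}, |N(987)| = 2.
deg(604) = 2; N(604) = {514, 298}.
Vertex 313 has 2 neighbors: 506, 148.
N(506) = {313, 367}, |N(506)| = 2.
Every vertex has degree 2 (N=37); a single 37-cycle (edge-transitive).
Distinct eigenvalues (to 5 d.p.): [2.0, 1.97123, 1.88575, 1.74603, 1.55607, 1.32135, 1.04861, 0.74571, 0.42136, 0.08488, -0.25404, -0.58565, -0.90041, -1.18927, -1.44391, -1.65702, -1.82246, -1.93547, -1.99279].
ϑ = −N·λ_min/(λ_max−λ_min) = −37·(-2*cos(pi/37))/(2−(-2*cos(pi/37))) = 37*cos(pi/37)/(cos(pi/37) + 1).
≈ 18.4666166 (to 7 d.p.).
α=18, χ(Ḡ)=19; ϑ=37*cos(pi/37)/(cos(pi/37) + 1) lies between (both strict).

37*cos(pi/37)/(cos(pi/37) + 1)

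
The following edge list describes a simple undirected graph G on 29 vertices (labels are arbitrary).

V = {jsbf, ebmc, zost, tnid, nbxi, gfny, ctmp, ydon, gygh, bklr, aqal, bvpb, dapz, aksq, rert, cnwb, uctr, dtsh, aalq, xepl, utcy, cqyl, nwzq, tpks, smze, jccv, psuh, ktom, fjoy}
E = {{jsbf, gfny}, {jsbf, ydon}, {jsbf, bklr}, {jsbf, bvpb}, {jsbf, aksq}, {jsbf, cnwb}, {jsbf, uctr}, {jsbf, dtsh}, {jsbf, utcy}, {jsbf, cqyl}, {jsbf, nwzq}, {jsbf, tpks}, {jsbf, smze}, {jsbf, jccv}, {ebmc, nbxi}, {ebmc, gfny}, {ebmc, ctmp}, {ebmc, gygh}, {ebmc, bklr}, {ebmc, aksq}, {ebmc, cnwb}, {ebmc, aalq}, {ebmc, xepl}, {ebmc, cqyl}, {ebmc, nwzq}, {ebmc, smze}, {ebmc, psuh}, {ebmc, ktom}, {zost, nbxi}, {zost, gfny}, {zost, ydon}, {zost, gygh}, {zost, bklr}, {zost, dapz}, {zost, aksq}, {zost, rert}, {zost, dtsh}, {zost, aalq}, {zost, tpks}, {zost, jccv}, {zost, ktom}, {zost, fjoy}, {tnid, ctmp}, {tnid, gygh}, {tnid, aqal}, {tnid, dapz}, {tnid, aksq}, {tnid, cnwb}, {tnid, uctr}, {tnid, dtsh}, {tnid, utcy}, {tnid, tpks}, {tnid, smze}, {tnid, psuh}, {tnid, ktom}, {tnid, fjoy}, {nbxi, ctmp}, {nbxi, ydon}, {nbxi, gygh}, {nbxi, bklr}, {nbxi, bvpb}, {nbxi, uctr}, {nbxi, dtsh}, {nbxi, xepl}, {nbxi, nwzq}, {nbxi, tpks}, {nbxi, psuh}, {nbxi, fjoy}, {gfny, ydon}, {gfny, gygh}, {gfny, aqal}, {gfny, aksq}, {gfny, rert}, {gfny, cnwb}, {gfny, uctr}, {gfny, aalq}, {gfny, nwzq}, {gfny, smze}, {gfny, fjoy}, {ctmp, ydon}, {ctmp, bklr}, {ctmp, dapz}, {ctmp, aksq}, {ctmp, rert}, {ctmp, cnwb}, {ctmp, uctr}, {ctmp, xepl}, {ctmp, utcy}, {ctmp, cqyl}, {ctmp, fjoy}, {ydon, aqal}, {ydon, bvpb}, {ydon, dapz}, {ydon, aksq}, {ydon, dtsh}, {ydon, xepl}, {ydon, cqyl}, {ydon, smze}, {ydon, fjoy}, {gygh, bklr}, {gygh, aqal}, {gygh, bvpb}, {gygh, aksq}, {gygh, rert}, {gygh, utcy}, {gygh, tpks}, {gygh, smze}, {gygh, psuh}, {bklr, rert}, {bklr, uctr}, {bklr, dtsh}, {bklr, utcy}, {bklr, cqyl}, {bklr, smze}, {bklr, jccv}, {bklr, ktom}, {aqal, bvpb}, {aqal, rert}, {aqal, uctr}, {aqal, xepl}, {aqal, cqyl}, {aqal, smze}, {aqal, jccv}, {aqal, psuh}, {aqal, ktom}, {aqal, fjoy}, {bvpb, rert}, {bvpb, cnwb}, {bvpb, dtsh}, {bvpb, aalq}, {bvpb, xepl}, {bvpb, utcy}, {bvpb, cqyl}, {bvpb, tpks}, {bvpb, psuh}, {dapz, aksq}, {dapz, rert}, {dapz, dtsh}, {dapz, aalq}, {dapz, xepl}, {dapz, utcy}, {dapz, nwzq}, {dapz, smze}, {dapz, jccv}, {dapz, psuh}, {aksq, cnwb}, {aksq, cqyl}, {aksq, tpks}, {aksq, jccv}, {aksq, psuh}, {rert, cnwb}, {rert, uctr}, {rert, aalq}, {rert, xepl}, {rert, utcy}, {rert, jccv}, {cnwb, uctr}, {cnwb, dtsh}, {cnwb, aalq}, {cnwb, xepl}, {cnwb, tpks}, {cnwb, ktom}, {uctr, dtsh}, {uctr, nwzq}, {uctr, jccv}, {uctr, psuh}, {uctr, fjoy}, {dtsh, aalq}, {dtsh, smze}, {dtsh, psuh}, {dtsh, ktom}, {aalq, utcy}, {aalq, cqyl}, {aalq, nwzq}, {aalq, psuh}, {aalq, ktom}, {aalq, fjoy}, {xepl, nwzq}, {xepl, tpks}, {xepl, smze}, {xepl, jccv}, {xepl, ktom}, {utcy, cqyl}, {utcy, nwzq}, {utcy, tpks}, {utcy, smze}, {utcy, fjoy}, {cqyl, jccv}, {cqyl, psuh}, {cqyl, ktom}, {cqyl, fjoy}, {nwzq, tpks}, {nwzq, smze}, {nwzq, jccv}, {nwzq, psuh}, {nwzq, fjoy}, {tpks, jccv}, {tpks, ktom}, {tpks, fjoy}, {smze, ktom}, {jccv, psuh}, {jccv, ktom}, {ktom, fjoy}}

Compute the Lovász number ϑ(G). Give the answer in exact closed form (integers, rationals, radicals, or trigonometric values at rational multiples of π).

sqrt(29)

Vertex aalq has 14 neighbors: ebmc, zost, gfny, bvpb, dapz, rert, cnwb, dtsh, utcy, cqyl, nwzq, psuh, ktom, fjoy.
deg(aqal) = 14; N(aqal) = {tnid, gfny, ydon, gygh, bvpb, rert, uctr, xepl, cqyl, smze, jccv, psuh, ktom, fjoy}.
Vertex nbxi has 14 neighbors: ebmc, zost, ctmp, ydon, gygh, bklr, bvpb, uctr, dtsh, xepl, nwzq, tpks, psuh, fjoy.
Vertex ktom has 14 neighbors: ebmc, zost, tnid, bklr, aqal, cnwb, dtsh, aalq, xepl, cqyl, tpks, smze, jccv, fjoy.
Every vertex has degree 14 (N=29); strongly regular (29,14,6,7).
Distinct eigenvalues (to 5 d.p.): [14.0, 2.19258, -3.19258].
λ_max=14, λ_min=-sqrt(29)/2 - 1/2; ϑ = −29·λ_min/(λ_max−λ_min) = sqrt(29).
= 5.385164807… (decimal).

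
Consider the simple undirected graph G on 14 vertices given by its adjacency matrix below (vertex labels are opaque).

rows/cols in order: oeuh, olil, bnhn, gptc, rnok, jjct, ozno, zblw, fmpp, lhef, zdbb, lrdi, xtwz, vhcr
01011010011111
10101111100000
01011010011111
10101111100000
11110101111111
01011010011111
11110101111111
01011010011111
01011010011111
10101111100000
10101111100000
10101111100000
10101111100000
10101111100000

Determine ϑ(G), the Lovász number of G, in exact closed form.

N(lhef) = {oeuh, bnhn, rnok, jjct, ozno, zblw, fmpp}, |N(lhef)| = 7.
Vertex gptc has 7 neighbors: oeuh, bnhn, rnok, jjct, ozno, zblw, fmpp.
N(bnhn) = {olil, gptc, rnok, ozno, lhef, zdbb, lrdi, xtwz, vhcr}, |N(bnhn)| = 9.
N(jjct) = {olil, gptc, rnok, ozno, lhef, zdbb, lrdi, xtwz, vhcr}, |N(jjct)| = 9.
3 parts of sizes [7, 5, 2]; α(G) = 7 = ϑ (perfect).
ϑ(G) ≈ 7.0000.
Check 7 ≤ 7 ≤ 7: collapsed.

7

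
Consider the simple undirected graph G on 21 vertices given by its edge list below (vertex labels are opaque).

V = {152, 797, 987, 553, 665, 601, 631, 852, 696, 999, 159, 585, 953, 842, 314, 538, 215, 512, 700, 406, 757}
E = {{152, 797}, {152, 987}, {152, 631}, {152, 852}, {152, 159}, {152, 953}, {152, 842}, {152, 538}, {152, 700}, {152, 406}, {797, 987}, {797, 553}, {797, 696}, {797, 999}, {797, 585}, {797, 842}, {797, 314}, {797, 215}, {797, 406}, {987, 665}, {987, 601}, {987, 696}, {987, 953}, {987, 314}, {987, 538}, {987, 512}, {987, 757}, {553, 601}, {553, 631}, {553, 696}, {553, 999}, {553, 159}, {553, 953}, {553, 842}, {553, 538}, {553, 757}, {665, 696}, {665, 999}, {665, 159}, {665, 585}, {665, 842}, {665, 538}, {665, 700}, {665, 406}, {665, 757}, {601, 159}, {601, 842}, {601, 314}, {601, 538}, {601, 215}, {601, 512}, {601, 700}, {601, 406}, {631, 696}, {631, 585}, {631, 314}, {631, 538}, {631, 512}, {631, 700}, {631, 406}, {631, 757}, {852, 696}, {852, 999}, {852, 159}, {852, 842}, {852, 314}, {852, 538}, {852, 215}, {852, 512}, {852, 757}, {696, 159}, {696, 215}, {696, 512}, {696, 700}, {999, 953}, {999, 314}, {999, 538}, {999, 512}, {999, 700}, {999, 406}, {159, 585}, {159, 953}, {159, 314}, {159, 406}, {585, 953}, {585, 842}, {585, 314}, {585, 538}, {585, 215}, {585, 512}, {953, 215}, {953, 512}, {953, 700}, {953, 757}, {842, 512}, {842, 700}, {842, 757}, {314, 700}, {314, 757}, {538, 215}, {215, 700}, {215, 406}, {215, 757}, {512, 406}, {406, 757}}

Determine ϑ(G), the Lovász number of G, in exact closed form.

Vertex 314 has 10 neighbors: 797, 987, 601, 631, 852, 999, 159, 585, 700, 757.
deg(553) = 10; N(553) = {797, 601, 631, 696, 999, 159, 953, 842, 538, 757}.
deg(700) = 10; N(700) = {152, 665, 601, 631, 696, 999, 953, 842, 314, 215}.
deg(757) = 10; N(757) = {987, 553, 665, 631, 852, 953, 842, 314, 215, 406}.
G on 21 vertices is 10-regular; this is K(7,2), the Kneser graph.
A has 3 distinct eigenvalues ≈ [10.0, 1.0, -4.0].
−21·(-4) / ((10)−(-4)) = 6 = ϑ(G).
= 6.00000… (decimal).

6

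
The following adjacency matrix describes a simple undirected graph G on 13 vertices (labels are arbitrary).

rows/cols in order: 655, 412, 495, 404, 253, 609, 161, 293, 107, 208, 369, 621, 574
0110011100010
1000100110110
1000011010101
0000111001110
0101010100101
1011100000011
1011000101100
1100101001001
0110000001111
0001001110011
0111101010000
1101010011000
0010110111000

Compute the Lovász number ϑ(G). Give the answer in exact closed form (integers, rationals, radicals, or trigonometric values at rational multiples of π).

deg(655) = 6; N(655) = {412, 495, 609, 161, 293, 621}.
N(412) = {655, 253, 293, 107, 369, 621}, |N(412)| = 6.
N(574) = {495, 253, 609, 293, 107, 208}, |N(574)| = 6.
N(609) = {655, 495, 404, 253, 621, 574}, |N(609)| = 6.
deg(v) = 6 for all v (|V|=13); Paley(13): SR with (k,λ,μ)=(6,2,3).
The 3 distinct eigenvalues: [6.0, 1.302776, -2.302776].
Lovász: ϑ = −13(-sqrt(13)/2 - 1/2)/(6+-(-sqrt(13)/2 - 1/2)) = sqrt(13).
= 3.605551… (decimal).

sqrt(13)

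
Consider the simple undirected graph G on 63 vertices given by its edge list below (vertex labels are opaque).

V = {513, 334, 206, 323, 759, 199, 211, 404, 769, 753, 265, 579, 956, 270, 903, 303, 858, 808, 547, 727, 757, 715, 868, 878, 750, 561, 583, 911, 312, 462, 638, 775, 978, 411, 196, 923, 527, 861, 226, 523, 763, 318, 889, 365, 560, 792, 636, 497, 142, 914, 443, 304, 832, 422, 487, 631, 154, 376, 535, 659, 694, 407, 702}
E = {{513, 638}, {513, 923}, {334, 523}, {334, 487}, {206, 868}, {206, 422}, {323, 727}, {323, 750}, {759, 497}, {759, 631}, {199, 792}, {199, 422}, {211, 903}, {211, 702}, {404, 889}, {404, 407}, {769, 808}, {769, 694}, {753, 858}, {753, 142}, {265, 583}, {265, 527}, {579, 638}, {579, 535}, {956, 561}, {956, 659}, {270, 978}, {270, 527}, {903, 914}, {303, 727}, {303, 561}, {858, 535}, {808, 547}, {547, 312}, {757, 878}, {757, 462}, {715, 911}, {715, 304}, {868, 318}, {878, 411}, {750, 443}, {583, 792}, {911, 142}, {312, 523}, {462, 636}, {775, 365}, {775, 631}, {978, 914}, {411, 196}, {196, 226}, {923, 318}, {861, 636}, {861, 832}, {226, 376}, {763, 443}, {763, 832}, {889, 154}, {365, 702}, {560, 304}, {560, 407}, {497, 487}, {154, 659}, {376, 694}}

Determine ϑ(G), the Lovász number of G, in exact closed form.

63*cos(pi/63)/(cos(pi/63) + 1)

deg(792) = 2; N(792) = {199, 583}.
N(265) = {583, 527}, |N(265)| = 2.
Vertex 312 has 2 neighbors: 547, 523.
deg(808) = 2; N(808) = {769, 547}.
63-vertex 2-regular graph: the odd cycle C_{63}.
A has 32 distinct eigenvalues ≈ [2.0, 1.99006, 1.96034, 1.91115, 1.84295, 1.75644, 1.65248, 1.53209, 1.39647, 1.24698, 1.08509, 0.91242, 0.73068, 0.54168, 0.3473, 0.14946, -0.04986, -0.24869, -0.44504, -0.63697, -0.82257, -1.0, -1.16749, -1.32337, -1.4661, -1.59427, -1.70658, -1.80194, -1.87939, -1.93815, -1.97766, -1.99751].
−63·(-2*cos(pi/63)) / ((2)−(-2*cos(pi/63))) = 63*cos(pi/63)/(cos(pi/63) + 1) = ϑ(G).
= 31.480409… (decimal).
Lovász sandwich 31 ≤ 63*cos(pi/63)/(cos(pi/63) + 1) ≤ 32: both strict.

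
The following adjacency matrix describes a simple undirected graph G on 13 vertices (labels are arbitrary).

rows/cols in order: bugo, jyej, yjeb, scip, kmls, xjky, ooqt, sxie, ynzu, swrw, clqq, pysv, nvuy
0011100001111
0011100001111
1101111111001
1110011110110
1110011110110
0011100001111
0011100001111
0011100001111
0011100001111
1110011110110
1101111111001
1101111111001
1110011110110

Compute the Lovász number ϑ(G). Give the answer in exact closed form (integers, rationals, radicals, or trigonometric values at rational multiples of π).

Vertex nvuy has 9 neighbors: bugo, jyej, yjeb, xjky, ooqt, sxie, ynzu, clqq, pysv.
Vertex sxie has 7 neighbors: yjeb, scip, kmls, swrw, clqq, pysv, nvuy.
N(bugo) = {yjeb, scip, kmls, swrw, clqq, pysv, nvuy}, |N(bugo)| = 7.
deg(pysv) = 10; N(pysv) = {bugo, jyej, scip, kmls, xjky, ooqt, sxie, ynzu, swrw, nvuy}.
Complete 3-partite, parts [6, 4, 3]: perfect, ϑ = α = 6.
≈ 6.000000000 (to 9 d.p.).
6 ≤ 6 ≤ 6: collapsed.

6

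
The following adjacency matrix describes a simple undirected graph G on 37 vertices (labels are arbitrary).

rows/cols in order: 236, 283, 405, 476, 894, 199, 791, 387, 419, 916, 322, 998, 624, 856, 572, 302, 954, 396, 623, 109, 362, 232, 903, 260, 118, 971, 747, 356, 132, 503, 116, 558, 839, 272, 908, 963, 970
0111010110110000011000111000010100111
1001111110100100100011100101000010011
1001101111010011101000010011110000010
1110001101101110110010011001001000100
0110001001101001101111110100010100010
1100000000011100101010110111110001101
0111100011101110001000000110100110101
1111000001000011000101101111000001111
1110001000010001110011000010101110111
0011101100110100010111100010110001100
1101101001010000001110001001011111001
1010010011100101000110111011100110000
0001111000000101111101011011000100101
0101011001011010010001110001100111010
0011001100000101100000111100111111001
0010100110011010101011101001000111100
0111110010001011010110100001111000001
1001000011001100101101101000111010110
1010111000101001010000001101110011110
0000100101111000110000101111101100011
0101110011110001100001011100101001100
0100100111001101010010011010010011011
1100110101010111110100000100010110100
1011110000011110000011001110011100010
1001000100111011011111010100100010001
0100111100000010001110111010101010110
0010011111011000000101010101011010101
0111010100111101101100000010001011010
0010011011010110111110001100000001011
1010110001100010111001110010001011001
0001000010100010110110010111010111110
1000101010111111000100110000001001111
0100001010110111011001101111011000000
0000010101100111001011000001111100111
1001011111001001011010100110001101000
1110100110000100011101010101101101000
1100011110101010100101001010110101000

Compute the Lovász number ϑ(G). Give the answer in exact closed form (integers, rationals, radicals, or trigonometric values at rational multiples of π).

sqrt(37)

N(839) = {283, 791, 419, 322, 998, 856, 572, 302, 396, 623, 232, 903, 118, 971, 747, 356, 503, 116}, |N(839)| = 18.
deg(970) = 18; N(970) = {236, 283, 199, 791, 387, 419, 322, 624, 572, 954, 109, 232, 118, 747, 132, 503, 558, 272}.
deg(362) = 18; N(362) = {283, 476, 894, 199, 419, 916, 322, 998, 302, 954, 232, 260, 118, 971, 132, 116, 272, 908}.
Vertex 405 has 18 neighbors: 236, 476, 894, 791, 387, 419, 916, 998, 572, 302, 954, 623, 260, 747, 356, 132, 503, 963.
Regular of degree 18 on 37 vertices: strongly regular (37,18,8,9).
Distinct eigenvalues (to 6 d.p.): [18.0, 2.541381, -3.541381].
With N=37: ϑ(G) = 37·(-(-sqrt(37)/2 - 1/2))/(18−(-sqrt(37)/2 - 1/2)) = sqrt(37).
= 6.08276… (decimal).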